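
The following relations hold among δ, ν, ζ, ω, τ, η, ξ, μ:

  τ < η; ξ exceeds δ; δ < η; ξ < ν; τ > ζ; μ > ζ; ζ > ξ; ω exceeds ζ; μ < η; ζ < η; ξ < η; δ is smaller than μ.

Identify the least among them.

ξ is not least since δ < ξ; ζ is not least since ξ < ζ; τ is not least since ζ < τ; μ is not least since ζ < μ; ν is not least since ξ < ν; η is not least since μ < η; ω is not least since ζ < ω.
Only δ has nothing below it, so δ is the least.

δ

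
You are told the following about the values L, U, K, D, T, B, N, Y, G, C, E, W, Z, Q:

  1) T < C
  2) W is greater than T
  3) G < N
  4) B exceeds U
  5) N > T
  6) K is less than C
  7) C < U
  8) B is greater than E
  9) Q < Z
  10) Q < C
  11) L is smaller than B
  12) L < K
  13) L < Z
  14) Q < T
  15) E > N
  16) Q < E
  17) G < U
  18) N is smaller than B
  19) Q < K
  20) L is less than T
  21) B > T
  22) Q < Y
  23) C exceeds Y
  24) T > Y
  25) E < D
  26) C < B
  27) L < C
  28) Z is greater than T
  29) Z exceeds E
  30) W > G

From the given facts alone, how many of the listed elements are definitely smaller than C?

5

Directly below C: L, Q, K, Y, T.
No other element is forced below C by the given relations, so the count is 5.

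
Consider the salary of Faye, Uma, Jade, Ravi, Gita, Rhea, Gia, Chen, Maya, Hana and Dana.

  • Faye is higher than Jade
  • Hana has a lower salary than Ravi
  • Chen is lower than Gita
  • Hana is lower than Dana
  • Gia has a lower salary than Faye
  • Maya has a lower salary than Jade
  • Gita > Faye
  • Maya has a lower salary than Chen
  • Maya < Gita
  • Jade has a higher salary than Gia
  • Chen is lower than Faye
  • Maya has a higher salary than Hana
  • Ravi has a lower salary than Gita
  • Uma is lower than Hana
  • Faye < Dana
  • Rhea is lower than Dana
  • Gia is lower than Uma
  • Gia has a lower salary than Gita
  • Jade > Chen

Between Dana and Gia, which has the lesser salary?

The relevant relations are Gia < Uma; Uma < Hana; Hana < Maya; Maya < Chen; Chen < Jade; Jade < Faye; Faye < Dana.
Chaining these gives Gia < Uma < Hana < Maya < Chen < Jade < Faye < Dana.
So Gia < Dana; Gia is the lower of the two.

Gia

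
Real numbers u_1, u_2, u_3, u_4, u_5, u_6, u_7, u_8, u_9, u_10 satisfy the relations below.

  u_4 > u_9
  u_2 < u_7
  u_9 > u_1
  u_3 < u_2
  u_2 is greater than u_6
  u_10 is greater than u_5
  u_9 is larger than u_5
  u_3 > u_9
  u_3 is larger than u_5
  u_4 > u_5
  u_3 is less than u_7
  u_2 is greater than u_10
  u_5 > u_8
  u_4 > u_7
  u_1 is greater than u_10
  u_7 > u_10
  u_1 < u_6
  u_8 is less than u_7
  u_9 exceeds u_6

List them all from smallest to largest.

u_8 < u_5 < u_10 < u_1 < u_6 < u_9 < u_3 < u_2 < u_7 < u_4

Nothing is placed below u_8, so it is least; from there u_8 < u_5; u_5 < u_10; u_10 < u_1; u_1 < u_6; u_6 < u_9; u_9 < u_3; u_3 < u_2; u_2 < u_7; u_7 < u_4, each given directly.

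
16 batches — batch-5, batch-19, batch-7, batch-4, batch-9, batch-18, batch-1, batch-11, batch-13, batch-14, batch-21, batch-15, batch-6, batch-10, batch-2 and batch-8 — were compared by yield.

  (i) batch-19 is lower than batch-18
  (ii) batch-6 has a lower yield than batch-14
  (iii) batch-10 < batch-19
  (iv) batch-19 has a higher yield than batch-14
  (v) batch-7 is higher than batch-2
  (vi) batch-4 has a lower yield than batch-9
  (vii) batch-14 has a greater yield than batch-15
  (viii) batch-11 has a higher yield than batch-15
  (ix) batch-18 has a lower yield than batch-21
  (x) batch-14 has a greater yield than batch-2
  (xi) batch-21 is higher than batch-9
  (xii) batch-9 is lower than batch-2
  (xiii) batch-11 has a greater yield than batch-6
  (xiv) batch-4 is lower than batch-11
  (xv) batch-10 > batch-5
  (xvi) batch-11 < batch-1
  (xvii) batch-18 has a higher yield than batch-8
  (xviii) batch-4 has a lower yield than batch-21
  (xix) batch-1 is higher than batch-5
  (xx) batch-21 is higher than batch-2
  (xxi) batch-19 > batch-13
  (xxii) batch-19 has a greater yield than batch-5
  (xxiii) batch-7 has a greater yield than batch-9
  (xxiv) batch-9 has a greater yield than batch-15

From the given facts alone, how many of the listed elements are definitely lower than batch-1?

5

The elements the relations force below batch-1 are batch-4, batch-5, batch-15, batch-6, batch-11 — no chain reaches any other.
That is 5.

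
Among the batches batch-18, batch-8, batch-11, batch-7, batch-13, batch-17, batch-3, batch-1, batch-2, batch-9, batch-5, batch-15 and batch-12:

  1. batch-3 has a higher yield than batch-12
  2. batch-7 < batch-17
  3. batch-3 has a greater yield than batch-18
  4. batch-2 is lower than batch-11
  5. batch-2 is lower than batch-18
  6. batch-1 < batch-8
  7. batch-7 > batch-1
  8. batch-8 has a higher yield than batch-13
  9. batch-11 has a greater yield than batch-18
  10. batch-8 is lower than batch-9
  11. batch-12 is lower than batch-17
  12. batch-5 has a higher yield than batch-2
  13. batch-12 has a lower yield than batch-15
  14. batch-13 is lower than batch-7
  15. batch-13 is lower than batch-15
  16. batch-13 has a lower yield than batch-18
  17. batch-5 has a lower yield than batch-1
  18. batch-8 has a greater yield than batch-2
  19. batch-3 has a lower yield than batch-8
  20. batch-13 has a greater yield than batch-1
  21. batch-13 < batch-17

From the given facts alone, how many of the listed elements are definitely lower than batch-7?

4

Directly below batch-7: batch-1, batch-13.
One step further: batch-5 (3 so far).
One step further: batch-2 (4 so far).
Nothing else is reachable below batch-7; 4 in all.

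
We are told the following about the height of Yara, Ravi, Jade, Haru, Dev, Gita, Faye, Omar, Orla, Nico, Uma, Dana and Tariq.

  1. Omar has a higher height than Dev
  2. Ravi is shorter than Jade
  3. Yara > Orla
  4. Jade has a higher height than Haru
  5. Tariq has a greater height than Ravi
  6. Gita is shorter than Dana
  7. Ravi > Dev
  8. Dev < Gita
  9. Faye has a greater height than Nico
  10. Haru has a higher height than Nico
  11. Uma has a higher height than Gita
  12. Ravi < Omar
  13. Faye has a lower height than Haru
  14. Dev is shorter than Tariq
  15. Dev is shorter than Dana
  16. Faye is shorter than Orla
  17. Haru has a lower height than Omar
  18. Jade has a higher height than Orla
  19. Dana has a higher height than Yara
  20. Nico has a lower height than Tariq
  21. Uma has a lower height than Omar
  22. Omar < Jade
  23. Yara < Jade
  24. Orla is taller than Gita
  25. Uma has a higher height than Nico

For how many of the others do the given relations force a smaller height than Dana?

From Dana the given relations immediately reach Dev, Gita, Yara.
From those, Orla — 4 in total.
From those, Faye — 5 in total.
From those, Nico — 6 in total.
Nothing else is reachable below Dana; 6 in all.

6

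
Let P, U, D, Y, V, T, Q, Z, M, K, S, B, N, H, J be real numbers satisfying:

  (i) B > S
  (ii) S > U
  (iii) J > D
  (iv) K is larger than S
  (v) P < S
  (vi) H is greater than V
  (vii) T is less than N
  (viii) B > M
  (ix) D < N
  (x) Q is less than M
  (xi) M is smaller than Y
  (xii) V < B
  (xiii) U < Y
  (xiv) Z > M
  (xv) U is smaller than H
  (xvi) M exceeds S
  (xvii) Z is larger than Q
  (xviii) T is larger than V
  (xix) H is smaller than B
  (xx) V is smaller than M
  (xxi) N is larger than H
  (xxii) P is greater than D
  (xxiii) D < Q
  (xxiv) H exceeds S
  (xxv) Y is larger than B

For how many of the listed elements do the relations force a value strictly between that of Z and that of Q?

The relations place Q below Z. An element lies strictly between them when it is forced above Q and also forced below Z.
Above Q: {M, B, Y}. Below Z: {D, P, U, V, S, M}.
Intersection: {M} — 1.

1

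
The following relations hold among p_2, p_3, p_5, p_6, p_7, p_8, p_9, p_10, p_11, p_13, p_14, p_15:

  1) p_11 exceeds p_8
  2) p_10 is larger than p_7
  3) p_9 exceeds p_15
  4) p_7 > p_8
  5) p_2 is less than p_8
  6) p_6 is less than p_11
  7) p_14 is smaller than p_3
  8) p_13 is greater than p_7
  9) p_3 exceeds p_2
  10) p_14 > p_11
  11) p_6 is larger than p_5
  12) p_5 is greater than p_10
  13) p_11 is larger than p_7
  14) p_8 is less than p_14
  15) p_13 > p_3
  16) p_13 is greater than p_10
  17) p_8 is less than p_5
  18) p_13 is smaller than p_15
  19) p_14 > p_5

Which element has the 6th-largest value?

p_11

The consecutive relations fix a unique order: p_2 < p_8 < p_7 < p_10 < p_5 < p_6 < p_11 < p_14 < p_3 < p_13 < p_15 < p_9.
Counting 6 from the largest end gives p_11.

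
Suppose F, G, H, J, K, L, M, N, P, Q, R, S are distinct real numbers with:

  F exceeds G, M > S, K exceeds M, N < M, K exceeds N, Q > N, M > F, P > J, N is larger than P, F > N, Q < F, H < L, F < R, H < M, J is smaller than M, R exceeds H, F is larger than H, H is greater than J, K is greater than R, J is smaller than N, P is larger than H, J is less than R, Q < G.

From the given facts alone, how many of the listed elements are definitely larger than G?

4

From G the given relations immediately reach F.
From those, M, R — 3 in total.
From those, K — 4 in total.
No other element is forced above G by the given relations, so the count is 4.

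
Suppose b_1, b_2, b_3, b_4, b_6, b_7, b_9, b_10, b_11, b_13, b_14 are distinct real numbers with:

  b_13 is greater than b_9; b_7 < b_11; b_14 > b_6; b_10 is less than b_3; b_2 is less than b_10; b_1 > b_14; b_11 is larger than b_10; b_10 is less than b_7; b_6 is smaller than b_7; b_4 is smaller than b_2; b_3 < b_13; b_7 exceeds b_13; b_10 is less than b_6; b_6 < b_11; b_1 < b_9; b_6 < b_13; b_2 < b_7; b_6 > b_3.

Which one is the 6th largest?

b_14

Chaining the given pairs: b_4 < b_2 < b_10 < b_3 < b_6 < b_14 < b_1 < b_9 < b_13 < b_7 < b_11.
The 6th largest is b_14.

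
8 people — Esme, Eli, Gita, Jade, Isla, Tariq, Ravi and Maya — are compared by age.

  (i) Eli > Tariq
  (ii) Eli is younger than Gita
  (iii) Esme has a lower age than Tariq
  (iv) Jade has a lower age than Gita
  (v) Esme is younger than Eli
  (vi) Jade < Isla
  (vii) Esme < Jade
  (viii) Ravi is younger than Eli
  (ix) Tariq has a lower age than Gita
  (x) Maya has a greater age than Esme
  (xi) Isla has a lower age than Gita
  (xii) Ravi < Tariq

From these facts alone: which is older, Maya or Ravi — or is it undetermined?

undetermined

Following every chain through Ravi: above Ravi we get Tariq, Eli, Gita.
Maya is not reached, and no chain runs the other way from Maya to Ravi.
So the given relations leave the order of Ravi and Maya undetermined.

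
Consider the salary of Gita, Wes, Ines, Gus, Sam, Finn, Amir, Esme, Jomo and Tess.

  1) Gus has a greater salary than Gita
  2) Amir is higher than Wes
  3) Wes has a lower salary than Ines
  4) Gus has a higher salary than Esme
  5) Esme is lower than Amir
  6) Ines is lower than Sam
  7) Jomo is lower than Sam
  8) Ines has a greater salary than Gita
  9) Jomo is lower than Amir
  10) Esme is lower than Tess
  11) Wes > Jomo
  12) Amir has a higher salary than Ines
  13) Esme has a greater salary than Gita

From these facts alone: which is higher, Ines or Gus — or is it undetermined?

undetermined

Following every chain through Ines: above Ines we get Sam, Amir; below Ines we get Gita, Jomo, Wes.
Gus is not reached, and no chain runs the other way from Gus to Ines.
So the given relations leave the order of Ines and Gus undetermined.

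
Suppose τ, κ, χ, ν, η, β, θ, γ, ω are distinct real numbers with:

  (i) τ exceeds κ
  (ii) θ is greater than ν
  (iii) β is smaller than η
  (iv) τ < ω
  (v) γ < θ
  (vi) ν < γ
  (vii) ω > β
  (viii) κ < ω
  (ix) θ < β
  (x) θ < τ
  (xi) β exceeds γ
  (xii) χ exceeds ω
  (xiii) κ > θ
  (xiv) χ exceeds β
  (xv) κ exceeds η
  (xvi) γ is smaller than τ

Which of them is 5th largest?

Piecing the relations together gives one ordering: ν < γ < θ < β < η < κ < τ < ω < χ.
The 5th largest is η.

η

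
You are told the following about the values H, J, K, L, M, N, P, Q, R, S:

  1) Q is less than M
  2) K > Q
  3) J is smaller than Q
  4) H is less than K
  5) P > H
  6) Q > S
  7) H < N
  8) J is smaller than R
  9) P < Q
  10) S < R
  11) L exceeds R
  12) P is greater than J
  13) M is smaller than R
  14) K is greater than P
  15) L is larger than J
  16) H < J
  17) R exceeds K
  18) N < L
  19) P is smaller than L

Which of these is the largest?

L

Chaining downward from L: directly below it, J, P, N, R; then H, S, K, M; then Q.
That covers every other element, and nothing is given above L, so L is the largest.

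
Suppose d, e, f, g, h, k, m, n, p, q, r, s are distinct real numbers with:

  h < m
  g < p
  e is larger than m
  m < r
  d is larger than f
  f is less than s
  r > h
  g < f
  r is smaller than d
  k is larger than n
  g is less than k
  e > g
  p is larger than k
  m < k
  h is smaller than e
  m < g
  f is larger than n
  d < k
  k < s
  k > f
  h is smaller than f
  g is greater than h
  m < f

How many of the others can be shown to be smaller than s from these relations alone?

8

From s the given relations immediately reach f, k.
From those, n, h, m, g, d — 7 in total.
From those, r — 8 in total.
Nothing else is reachable below s; 8 in all.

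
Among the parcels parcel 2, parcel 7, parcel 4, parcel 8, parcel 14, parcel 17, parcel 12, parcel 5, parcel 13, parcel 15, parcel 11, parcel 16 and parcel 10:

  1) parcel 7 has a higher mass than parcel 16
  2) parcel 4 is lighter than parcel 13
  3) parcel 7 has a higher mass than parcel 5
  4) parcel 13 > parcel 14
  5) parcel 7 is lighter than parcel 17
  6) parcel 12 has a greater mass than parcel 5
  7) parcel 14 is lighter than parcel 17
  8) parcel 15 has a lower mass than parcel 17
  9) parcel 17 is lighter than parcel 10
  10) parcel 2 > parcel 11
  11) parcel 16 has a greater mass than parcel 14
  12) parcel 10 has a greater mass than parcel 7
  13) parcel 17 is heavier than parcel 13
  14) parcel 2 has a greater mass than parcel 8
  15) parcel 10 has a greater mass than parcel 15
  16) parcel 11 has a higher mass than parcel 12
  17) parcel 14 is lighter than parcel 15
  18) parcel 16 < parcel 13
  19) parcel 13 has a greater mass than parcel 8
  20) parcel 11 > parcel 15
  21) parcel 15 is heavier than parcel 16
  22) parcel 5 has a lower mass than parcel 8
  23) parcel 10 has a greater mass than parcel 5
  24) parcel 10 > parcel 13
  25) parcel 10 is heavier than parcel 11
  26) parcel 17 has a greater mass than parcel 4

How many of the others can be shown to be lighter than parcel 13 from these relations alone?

The elements the relations force below parcel 13 are parcel 5, parcel 14, parcel 16, parcel 8, parcel 4 — no chain reaches any other.
That is 5.

5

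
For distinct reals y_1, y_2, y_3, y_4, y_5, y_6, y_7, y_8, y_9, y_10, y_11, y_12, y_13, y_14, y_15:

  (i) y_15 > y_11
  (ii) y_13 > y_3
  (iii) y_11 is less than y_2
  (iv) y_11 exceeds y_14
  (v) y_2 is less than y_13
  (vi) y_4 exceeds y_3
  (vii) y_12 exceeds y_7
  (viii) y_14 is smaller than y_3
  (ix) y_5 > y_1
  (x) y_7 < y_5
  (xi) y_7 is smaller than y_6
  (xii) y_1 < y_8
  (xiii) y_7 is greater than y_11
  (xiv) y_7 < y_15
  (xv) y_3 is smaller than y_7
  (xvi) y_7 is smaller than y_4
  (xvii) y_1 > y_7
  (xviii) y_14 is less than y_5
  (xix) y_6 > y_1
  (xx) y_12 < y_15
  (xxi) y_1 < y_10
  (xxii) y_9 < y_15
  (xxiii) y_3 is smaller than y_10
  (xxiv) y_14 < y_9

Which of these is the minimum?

Chaining upward from y_14: directly above it, y_11, y_3, y_9, y_5; then y_7, y_10, y_15, y_4, y_2, y_13; then y_1, y_12, y_6; then y_8.
That covers every other element, and nothing is given below y_14, so y_14 is the minimum.

y_14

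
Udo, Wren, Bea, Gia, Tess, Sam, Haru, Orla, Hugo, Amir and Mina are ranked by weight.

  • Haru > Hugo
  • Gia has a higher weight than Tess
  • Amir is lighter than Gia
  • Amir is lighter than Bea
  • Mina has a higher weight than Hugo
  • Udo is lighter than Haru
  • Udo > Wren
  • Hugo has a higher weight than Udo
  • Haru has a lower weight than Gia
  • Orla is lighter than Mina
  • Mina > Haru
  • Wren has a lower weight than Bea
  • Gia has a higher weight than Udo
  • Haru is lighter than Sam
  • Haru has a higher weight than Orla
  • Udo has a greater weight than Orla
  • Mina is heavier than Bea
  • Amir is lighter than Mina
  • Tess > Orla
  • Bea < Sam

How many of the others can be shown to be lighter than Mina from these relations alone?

Directly below Mina: Orla, Amir, Hugo, Bea, Haru.
One step further: Wren, Udo (7 so far).
Nothing else is reachable below Mina; 7 in all.

7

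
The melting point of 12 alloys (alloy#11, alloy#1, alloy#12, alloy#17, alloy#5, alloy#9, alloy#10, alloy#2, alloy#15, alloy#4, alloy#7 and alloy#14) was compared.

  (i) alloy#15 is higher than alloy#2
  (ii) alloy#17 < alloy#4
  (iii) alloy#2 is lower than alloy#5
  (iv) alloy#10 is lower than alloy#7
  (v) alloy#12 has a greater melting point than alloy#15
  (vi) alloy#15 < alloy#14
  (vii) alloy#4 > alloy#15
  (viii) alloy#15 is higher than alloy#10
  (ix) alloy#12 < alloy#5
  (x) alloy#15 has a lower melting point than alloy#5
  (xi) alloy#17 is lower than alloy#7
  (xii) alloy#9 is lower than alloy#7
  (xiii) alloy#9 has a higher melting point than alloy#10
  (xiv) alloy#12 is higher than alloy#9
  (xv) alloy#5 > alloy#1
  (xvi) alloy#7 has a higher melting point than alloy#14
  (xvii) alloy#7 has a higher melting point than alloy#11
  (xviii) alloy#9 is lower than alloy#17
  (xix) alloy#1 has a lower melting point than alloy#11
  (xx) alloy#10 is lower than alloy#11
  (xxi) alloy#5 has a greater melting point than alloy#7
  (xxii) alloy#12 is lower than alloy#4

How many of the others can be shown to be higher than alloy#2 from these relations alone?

The elements the relations force above alloy#2 are alloy#15, alloy#14, alloy#12, alloy#7, alloy#5, alloy#4 — no chain reaches any other.
That is 6.

6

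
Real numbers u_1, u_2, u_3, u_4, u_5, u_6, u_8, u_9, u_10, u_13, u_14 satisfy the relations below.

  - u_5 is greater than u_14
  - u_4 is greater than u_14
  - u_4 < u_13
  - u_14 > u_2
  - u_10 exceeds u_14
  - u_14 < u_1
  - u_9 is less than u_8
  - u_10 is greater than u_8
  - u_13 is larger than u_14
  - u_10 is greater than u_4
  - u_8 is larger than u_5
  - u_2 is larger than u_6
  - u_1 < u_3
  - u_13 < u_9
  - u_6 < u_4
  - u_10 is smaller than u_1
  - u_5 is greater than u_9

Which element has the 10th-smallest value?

The consecutive relations fix a unique order: u_6 < u_2 < u_14 < u_4 < u_13 < u_9 < u_5 < u_8 < u_10 < u_1 < u_3.
Counting 10 from the smallest end gives u_1.

u_1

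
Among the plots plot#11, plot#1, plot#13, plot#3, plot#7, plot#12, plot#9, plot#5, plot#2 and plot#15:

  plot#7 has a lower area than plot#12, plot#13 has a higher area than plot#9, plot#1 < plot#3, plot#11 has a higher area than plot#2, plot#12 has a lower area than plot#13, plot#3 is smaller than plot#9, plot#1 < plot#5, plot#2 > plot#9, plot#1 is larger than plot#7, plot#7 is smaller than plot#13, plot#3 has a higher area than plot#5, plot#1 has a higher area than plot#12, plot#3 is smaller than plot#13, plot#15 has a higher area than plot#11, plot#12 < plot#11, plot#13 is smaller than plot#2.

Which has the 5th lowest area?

Chaining the given pairs: plot#7 < plot#12 < plot#1 < plot#5 < plot#3 < plot#9 < plot#13 < plot#2 < plot#11 < plot#15.
The 5th smallest is plot#3.

plot#3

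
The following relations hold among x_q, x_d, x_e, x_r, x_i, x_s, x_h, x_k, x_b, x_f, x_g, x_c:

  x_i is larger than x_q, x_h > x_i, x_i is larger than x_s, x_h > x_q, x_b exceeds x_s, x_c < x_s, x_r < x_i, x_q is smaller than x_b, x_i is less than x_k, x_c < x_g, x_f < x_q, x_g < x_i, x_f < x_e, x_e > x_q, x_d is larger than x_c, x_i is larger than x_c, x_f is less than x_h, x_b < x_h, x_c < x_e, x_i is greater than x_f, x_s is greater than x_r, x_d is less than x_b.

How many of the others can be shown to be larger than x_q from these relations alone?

The elements the relations force above x_q are x_b, x_e, x_i, x_k, x_h — no chain reaches any other.
That is 5.

5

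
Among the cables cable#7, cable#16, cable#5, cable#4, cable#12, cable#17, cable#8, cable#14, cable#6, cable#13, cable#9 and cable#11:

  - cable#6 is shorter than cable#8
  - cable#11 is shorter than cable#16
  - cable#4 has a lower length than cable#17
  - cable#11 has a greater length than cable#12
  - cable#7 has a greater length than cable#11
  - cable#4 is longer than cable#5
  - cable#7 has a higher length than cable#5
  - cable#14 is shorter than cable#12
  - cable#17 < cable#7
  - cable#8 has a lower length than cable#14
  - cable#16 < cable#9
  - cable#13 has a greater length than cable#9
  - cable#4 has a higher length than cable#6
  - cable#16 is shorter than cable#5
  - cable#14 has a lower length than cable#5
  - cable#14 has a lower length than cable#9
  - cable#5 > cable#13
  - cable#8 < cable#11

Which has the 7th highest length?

cable#16

The consecutive relations fix a unique order: cable#6 < cable#8 < cable#14 < cable#12 < cable#11 < cable#16 < cable#9 < cable#13 < cable#5 < cable#4 < cable#17 < cable#7.
The 7th largest is cable#16.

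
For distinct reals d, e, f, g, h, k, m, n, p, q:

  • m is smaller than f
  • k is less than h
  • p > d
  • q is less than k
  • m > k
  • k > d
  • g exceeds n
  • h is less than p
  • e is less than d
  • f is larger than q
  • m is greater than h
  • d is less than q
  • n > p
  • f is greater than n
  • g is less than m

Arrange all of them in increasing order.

e < d < q < k < h < p < n < g < m < f

Each adjacent pair is fixed by a given relation: e < d; d < q; q < k; k < h; h < p; p < n; n < g; g < m; m < f. Chaining them end to end gives the full order.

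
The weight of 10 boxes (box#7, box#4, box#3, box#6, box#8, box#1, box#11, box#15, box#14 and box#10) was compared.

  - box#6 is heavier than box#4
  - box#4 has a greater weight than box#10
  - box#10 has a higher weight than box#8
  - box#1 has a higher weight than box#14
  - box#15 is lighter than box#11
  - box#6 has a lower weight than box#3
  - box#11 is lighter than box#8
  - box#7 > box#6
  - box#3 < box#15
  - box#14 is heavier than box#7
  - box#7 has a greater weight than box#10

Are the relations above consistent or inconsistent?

inconsistent

We have box#6 < box#3 stated directly, yet also box#3 < box#15 < box#11 < box#8 < box#10 < box#4 < box#6 by chaining the others — so box#3 < box#6. Contradiction.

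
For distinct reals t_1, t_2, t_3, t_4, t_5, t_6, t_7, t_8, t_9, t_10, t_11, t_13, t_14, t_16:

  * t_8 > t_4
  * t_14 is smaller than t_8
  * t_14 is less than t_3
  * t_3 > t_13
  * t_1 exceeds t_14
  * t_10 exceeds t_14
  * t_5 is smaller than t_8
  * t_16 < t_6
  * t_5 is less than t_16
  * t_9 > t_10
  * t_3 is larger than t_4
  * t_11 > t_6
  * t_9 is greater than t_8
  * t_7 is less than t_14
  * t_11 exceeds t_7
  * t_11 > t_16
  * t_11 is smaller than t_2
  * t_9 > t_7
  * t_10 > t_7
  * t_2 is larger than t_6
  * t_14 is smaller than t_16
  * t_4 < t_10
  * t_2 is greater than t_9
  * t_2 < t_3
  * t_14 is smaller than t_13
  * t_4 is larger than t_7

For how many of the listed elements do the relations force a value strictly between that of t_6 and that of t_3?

2

Chaining upward from t_6 reaches: t_11, t_2.
Chaining downward from t_3 reaches: t_7, t_5, t_14, t_4, t_10, t_8, t_16, t_13, t_11, t_9, t_2.
Strictly between t_6 and t_3 are those in both lists: t_11, t_2 — 2 elements.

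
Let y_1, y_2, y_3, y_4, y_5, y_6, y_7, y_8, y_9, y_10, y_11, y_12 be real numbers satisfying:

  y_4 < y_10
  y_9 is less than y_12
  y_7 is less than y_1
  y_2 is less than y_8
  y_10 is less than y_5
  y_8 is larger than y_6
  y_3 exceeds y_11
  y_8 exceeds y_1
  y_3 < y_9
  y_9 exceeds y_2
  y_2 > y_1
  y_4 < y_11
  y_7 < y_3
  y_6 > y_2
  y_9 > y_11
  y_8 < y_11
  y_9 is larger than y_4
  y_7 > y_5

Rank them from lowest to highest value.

Nothing is placed below y_4, so it is least; from there y_4 < y_10; y_10 < y_5; y_5 < y_7; y_7 < y_1; y_1 < y_2; y_2 < y_6; y_6 < y_8; y_8 < y_11; y_11 < y_3; y_3 < y_9; y_9 < y_12, each given directly.

y_4 < y_10 < y_5 < y_7 < y_1 < y_2 < y_6 < y_8 < y_11 < y_3 < y_9 < y_12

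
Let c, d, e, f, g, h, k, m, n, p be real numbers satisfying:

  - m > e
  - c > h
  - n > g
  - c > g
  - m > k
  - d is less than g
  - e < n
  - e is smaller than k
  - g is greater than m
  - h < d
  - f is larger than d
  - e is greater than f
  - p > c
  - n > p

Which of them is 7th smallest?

g

Piecing the relations together gives one ordering: h < d < f < e < k < m < g < c < p < n.
The 7th smallest is g.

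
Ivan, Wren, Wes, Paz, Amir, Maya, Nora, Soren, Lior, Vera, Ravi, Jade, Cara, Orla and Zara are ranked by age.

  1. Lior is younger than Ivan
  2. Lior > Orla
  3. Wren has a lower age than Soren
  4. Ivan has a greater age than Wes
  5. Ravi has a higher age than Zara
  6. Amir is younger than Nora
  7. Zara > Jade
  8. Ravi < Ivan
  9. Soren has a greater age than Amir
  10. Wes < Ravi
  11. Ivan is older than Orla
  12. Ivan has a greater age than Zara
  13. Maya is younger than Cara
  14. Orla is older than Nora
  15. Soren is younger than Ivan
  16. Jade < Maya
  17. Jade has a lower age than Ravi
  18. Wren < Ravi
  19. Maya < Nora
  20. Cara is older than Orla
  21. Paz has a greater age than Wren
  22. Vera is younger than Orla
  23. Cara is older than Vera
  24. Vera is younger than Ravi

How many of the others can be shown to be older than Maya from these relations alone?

Directly above Maya: Nora, Cara.
One step further: Orla (3 so far).
One step further: Lior, Ivan (5 so far).
Nothing else is reachable above Maya; 5 in all.

5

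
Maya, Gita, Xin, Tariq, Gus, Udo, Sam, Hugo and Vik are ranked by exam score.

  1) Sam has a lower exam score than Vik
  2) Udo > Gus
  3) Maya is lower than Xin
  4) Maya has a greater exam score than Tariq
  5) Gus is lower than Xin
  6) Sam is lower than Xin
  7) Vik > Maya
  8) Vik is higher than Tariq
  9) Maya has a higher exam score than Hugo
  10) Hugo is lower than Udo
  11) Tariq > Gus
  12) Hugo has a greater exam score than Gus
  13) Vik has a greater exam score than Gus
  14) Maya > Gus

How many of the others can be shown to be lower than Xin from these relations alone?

5

From Xin the given relations immediately reach Sam, Gus, Maya.
From those, Tariq, Hugo — 5 in total.
Nothing else is reachable below Xin; 5 in all.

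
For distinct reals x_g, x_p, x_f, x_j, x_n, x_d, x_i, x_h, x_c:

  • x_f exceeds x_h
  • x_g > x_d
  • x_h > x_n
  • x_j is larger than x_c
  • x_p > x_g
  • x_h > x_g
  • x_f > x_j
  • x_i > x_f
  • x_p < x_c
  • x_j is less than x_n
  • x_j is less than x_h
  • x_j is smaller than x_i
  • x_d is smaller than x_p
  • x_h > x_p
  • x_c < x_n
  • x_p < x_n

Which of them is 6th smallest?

Piecing the relations together gives one ordering: x_d < x_g < x_p < x_c < x_j < x_n < x_h < x_f < x_i.
The 6th smallest is x_n.

x_n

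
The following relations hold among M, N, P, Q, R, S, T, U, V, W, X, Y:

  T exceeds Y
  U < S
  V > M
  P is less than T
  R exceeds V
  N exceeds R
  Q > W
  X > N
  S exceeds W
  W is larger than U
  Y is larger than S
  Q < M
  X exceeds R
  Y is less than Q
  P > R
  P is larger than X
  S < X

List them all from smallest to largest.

U < W < S < Y < Q < M < V < R < N < X < P < T

Nothing is placed below U, so it is least; from there U < W; W < S; S < Y; Y < Q; Q < M; M < V; V < R; R < N; N < X; X < P; P < T, each given directly.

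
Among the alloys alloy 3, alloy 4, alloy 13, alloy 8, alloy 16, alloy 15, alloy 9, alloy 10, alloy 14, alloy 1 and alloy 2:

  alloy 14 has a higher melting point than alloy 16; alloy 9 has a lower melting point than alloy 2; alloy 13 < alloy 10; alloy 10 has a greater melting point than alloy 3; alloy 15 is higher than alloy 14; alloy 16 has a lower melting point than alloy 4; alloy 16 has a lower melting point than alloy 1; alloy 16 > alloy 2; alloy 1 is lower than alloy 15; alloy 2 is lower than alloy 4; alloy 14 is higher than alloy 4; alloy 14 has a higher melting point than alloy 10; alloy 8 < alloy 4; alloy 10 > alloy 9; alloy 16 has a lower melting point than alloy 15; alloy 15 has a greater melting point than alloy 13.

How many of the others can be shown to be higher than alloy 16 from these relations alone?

4

The elements the relations force above alloy 16 are alloy 1, alloy 4, alloy 14, alloy 15 — no chain reaches any other.
That is 4.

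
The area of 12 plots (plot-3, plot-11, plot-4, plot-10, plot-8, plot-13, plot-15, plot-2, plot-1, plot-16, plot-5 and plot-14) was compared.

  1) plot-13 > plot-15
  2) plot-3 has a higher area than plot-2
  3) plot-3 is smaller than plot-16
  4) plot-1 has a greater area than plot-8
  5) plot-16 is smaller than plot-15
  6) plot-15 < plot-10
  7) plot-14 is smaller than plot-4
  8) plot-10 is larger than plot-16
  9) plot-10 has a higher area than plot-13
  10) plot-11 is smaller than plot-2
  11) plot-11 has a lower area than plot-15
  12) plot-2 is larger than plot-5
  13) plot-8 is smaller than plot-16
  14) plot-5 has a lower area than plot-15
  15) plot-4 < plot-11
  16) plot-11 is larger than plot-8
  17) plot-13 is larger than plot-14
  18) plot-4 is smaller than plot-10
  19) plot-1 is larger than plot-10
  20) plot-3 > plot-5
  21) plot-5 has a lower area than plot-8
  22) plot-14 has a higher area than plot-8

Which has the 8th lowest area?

plot-16

Piecing the relations together gives one ordering: plot-5 < plot-8 < plot-14 < plot-4 < plot-11 < plot-2 < plot-3 < plot-16 < plot-15 < plot-13 < plot-10 < plot-1.
The 8th smallest is plot-16.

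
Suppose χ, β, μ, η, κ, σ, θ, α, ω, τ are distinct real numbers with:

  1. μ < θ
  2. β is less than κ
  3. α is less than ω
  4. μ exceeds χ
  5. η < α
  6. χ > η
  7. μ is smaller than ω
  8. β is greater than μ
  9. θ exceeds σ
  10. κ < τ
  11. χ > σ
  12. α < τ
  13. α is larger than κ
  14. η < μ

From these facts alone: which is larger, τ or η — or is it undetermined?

The relevant relations are η < χ; χ < μ; μ < β; β < κ; κ < α; α < τ.
Chaining these gives η < χ < μ < β < κ < α < τ.
So τ is larger.

τ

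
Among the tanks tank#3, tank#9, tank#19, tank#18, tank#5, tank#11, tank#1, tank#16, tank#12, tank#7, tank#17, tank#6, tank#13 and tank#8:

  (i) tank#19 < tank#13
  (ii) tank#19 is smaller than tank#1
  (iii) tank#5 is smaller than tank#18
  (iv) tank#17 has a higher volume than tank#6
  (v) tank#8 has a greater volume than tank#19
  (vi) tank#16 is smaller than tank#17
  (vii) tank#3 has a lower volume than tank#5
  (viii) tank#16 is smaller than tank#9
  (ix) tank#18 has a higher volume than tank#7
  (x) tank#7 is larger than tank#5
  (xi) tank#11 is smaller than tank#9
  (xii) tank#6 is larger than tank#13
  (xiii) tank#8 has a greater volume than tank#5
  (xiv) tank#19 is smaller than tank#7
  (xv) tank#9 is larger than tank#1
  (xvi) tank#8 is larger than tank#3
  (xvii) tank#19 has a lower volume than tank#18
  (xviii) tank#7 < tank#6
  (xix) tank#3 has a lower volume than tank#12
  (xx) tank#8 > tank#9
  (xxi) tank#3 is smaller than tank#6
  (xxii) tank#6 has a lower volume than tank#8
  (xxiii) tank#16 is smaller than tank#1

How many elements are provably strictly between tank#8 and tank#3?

Chaining upward from tank#3 reaches: tank#5, tank#7, tank#18, tank#6, tank#12, tank#17.
Chaining downward from tank#8 reaches: tank#16, tank#19, tank#5, tank#7, tank#13, tank#6, tank#11, tank#1, tank#9.
Strictly between tank#3 and tank#8 are those in both lists: tank#5, tank#7, tank#6 — 3 elements.

3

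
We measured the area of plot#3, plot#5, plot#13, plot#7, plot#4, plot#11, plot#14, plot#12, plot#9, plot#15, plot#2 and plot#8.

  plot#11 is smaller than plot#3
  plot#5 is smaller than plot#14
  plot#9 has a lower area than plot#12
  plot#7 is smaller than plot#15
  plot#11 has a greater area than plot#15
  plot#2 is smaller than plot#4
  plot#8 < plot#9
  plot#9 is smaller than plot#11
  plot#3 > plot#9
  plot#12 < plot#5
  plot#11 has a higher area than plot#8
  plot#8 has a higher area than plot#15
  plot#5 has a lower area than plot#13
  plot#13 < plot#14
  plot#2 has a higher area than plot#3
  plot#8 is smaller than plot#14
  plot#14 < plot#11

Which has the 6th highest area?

plot#13

Piecing the relations together gives one ordering: plot#7 < plot#15 < plot#8 < plot#9 < plot#12 < plot#5 < plot#13 < plot#14 < plot#11 < plot#3 < plot#2 < plot#4.
The 6th largest is plot#13.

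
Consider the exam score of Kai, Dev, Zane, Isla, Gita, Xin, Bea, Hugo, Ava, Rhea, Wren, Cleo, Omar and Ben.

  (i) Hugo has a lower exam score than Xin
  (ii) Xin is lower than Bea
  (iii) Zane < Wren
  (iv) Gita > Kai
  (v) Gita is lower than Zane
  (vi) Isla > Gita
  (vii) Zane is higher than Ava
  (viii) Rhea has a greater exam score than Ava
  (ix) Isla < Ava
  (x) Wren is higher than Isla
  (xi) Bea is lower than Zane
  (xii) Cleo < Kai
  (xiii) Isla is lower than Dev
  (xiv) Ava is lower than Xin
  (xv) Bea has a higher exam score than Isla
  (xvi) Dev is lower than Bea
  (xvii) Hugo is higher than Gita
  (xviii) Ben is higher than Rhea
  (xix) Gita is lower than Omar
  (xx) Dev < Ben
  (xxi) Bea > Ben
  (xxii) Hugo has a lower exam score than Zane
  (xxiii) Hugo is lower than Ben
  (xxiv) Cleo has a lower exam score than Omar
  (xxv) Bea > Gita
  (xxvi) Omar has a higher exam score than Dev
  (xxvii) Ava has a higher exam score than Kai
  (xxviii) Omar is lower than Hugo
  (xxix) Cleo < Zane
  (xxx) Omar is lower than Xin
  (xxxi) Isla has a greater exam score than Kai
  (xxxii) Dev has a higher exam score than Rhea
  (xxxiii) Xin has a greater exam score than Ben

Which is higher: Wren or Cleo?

Cleo < Kai and Kai < Gita give Cleo < Gita.
Then Gita < Isla extends the chain to Isla.
With Isla < Ava: Cleo < Kai < Gita < Isla < Ava.
Then Ava < Rhea extends the chain to Rhea.
With Rhea < Dev: Cleo < Kai < Gita < Isla < Ava < Rhea < Dev.
With Dev < Omar: Cleo < Kai < Gita < Isla < Ava < Rhea < Dev < Omar.
Then Omar < Hugo extends the chain to Hugo.
Then Hugo < Ben extends the chain to Ben.
With Ben < Xin: Cleo < Kai < Gita < Isla < Ava < Rhea < Dev < Omar < Hugo < Ben < Xin.
Then Xin < Bea extends the chain to Bea.
With Bea < Zane: Cleo < Kai < Gita < Isla < Ava < Rhea < Dev < Omar < Hugo < Ben < Xin < Bea < Zane.
With Zane < Wren: Cleo < Kai < Gita < Isla < Ava < Rhea < Dev < Omar < Hugo < Ben < Xin < Bea < Zane < Wren.
So Cleo < Wren; Wren is the higher of the two.

Wren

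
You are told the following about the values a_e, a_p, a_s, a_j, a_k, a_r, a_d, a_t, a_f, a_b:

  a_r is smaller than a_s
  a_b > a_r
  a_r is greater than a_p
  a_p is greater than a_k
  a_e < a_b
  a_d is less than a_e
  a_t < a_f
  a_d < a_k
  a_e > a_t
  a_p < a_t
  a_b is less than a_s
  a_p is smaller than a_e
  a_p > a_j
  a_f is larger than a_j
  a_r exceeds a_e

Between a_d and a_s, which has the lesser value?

a_d

a_d < a_k and a_k < a_p give a_d < a_p.
Then a_p < a_t extends the chain to a_t.
With a_t < a_e: a_d < a_k < a_p < a_t < a_e.
With a_e < a_r: a_d < a_k < a_p < a_t < a_e < a_r.
With a_r < a_b: a_d < a_k < a_p < a_t < a_e < a_r < a_b.
Then a_b < a_s extends the chain to a_s.
So a_d < a_s; a_d is the smaller of the two.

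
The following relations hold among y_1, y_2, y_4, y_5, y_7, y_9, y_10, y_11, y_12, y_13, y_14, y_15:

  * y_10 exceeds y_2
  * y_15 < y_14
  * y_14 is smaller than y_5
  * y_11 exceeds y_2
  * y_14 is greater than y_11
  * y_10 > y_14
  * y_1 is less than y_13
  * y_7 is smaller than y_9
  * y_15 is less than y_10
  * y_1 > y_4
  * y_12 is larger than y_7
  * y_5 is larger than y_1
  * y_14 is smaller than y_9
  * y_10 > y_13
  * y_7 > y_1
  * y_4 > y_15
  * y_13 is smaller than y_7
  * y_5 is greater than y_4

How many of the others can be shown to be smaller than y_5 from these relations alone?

From y_5 the given relations immediately reach y_4, y_1, y_14.
From those, y_15, y_11 — 5 in total.
From those, y_2 — 6 in total.
No other element is forced below y_5 by the given relations, so the count is 6.

6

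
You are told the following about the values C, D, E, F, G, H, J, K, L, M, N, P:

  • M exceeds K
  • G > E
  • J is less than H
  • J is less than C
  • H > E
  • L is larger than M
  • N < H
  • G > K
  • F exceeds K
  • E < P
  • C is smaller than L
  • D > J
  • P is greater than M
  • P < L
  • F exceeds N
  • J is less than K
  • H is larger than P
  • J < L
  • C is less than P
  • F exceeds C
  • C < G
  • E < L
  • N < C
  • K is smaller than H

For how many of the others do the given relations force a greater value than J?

9

From J the given relations immediately reach K, C, D, H, L.
From those, G, F, M, P — 9 in total.
Nothing else is reachable above J; 9 in all.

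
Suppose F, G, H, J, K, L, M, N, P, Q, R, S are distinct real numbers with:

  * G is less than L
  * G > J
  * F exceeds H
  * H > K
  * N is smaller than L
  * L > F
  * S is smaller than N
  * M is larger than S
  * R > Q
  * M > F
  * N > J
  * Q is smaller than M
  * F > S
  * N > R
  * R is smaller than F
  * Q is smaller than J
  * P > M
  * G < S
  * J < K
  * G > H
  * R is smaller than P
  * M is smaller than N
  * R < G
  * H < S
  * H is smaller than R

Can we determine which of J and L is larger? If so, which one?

The relevant relations are J < K; K < H; H < R; R < G; G < S; S < F; F < M; M < N; N < L.
Chaining these gives J < K < H < R < G < S < F < M < N < L.
So L is larger.

L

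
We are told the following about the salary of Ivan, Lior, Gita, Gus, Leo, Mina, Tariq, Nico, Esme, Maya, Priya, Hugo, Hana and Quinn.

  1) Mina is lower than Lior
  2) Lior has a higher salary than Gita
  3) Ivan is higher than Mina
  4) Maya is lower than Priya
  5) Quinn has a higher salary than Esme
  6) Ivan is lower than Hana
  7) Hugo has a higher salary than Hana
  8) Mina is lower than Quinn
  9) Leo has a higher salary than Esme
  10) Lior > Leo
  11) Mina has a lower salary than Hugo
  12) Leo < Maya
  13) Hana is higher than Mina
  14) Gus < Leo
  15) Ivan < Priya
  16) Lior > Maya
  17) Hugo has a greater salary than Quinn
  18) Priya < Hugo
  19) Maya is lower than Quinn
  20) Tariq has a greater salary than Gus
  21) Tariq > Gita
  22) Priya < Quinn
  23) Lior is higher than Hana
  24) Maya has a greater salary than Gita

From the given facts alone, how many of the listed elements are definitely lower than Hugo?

10

Directly below Hugo: Mina, Hana, Priya, Quinn.
One step further: Esme, Ivan, Maya (7 so far).
One step further: Leo, Gita (9 so far).
One step further: Gus (10 so far).
Nothing else is reachable below Hugo; 10 in all.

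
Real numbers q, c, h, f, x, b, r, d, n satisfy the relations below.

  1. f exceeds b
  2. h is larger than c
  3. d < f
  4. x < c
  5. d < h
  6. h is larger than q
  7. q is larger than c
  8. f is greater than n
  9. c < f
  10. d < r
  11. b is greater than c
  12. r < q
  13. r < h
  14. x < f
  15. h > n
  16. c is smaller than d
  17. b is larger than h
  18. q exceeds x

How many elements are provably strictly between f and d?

Chaining upward from d reaches: r, q, h, b.
Chaining downward from f reaches: x, n, c, r, q, h, b.
Strictly between d and f are those in both lists: r, q, h, b — 4 elements.

4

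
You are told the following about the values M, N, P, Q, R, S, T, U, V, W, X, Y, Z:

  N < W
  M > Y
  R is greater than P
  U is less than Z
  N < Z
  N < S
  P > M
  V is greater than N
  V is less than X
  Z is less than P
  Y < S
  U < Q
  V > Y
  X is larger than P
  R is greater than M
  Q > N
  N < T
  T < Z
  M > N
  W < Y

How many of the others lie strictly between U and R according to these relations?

2

The relations place U below R. An element lies strictly between them when it is forced above U and also forced below R.
Above U: {Q, Z, P, X}. Below R: {N, W, Y, T, M, Z, P}.
Intersection: {Z, P} — 2.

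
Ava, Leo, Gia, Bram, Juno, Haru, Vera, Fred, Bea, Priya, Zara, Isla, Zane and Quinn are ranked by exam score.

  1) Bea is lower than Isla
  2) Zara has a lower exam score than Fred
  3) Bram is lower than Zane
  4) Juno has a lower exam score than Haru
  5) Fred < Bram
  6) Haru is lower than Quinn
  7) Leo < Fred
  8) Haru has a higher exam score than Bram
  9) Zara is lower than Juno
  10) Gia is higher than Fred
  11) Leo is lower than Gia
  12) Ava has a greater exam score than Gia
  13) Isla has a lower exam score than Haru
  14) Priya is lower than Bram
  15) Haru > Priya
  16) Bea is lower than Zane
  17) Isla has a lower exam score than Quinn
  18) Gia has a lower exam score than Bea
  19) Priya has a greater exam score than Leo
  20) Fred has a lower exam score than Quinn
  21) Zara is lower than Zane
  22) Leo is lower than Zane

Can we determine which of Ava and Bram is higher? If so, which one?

undetermined

Following every chain through Ava: below Ava we get Leo, Zara, Fred, Gia.
Bram is not reached, and no chain runs the other way from Bram to Ava.
So the given relations leave the order of Ava and Bram undetermined.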